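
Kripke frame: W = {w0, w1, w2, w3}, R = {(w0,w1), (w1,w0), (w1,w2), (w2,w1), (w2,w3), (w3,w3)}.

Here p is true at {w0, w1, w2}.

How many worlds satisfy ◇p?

3

w0: successors {w1}; p there: w1:T. ✓
w1: successors {w0, w2}; p there: w0:T, w2:T. ✓
w2: successors {w1, w3}; p there: w1:T, w3:F. ✓
w3: successors {w3}; p there: w3:F. ✗
Satisfying worlds: {w0, w1, w2}.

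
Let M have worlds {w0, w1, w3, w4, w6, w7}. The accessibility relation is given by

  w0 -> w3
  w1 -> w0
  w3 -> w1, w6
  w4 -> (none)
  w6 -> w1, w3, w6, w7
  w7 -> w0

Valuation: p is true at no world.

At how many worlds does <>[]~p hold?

5

w0: successors {w3}; []~p there: w3:T. ✓
w1: successors {w0}; []~p there: w0:T. ✓
w3: successors {w1, w6}; []~p there: w1:T, w6:T. ✓
w4: no successors, so <>[]~p fails. ✗
w6: successors {w1, w3, w6, w7}; []~p there: w1:T, w3:T, w6:T, w7:T. ✓
w7: successors {w0}; []~p there: w0:T. ✓
Satisfying worlds: {w0, w1, w3, w6, w7}.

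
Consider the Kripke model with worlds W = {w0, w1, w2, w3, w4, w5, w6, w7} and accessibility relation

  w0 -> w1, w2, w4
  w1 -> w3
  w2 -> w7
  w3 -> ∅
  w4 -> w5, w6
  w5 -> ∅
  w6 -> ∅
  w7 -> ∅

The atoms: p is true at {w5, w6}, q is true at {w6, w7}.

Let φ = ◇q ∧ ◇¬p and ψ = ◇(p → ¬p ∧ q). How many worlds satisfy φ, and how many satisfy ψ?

For ◇q ∧ ◇¬p:
w0: ◇q is F, ◇¬p is T. ✗
w1: ◇q is F, ◇¬p is T. ✗
w2: ◇q is T, ◇¬p is T. ✓
w3: ◇q is F, ◇¬p is F. ✗
w4: ◇q is T, ◇¬p is F. ✗
w5: ◇q is F, ◇¬p is F. ✗
w6: ◇q is F, ◇¬p is F. ✗
w7: ◇q is F, ◇¬p is F. ✗
— 1 world.
For ◇(p → ¬p ∧ q):
w0: successors {w1, w2, w4}; p → ¬p ∧ q there: w1:T, w2:T, w4:T. ✓
w1: successors {w3}; p → ¬p ∧ q there: w3:T. ✓
w2: successors {w7}; p → ¬p ∧ q there: w7:T. ✓
w3: no successors, so ◇(p → ¬p ∧ q) fails. ✗
w4: successors {w5, w6}; p → ¬p ∧ q there: w5:F, w6:F. ✗
w5: no successors, so ◇(p → ¬p ∧ q) fails. ✗
w6: no successors, so ◇(p → ¬p ∧ q) fails. ✗
w7: no successors, so ◇(p → ¬p ∧ q) fails. ✗
— 3 worlds.

1 and 3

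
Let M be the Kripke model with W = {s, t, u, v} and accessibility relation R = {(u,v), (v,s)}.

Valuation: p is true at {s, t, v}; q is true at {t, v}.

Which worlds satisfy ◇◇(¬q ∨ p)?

{u}

s: no successors, so ◇◇(¬q ∨ p) fails. ✗
t: no successors, so ◇◇(¬q ∨ p) fails. ✗
u: successors {v}; ◇(¬q ∨ p) there: v:T. ✓
v: successors {s}; ◇(¬q ∨ p) there: s:F. ✗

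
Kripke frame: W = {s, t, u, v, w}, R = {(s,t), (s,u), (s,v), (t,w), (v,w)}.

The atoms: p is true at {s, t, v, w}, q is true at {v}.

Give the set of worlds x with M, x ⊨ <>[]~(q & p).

s: successors {t, u, v}; []~(q & p) there: t:T, u:T, v:T. ✓
t: successors {w}; []~(q & p) there: w:T. ✓
u: no successors, so <>[]~(q & p) fails. ✗
v: successors {w}; []~(q & p) there: w:T. ✓
w: no successors, so <>[]~(q & p) fails. ✗

{s, t, v}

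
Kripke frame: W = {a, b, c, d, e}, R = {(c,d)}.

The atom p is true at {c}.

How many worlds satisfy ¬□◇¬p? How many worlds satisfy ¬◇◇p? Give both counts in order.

1 and 5

For ¬□◇¬p:
a: □◇¬p is T. ✗
b: □◇¬p is T. ✗
c: □◇¬p is F. ✓
d: □◇¬p is T. ✗
e: □◇¬p is T. ✗
— 1 world.
For ¬◇◇p:
a: ◇◇p is F. ✓
b: ◇◇p is F. ✓
c: ◇◇p is F. ✓
d: ◇◇p is F. ✓
e: ◇◇p is F. ✓
— 5 worlds.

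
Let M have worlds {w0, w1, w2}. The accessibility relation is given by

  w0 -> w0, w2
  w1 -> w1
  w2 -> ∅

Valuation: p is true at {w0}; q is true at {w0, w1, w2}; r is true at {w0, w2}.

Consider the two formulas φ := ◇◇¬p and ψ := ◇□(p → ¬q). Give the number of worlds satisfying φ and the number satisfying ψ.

2 and 2

For ◇◇¬p:
w0: successors {w0, w2}; ◇¬p there: w0:T, w2:F. ✓
w1: successors {w1}; ◇¬p there: w1:T. ✓
w2: no successors, so ◇◇¬p fails. ✗
— 2 worlds.
For ◇□(p → ¬q):
w0: successors {w0, w2}; □(p → ¬q) there: w0:F, w2:T. ✓
w1: successors {w1}; □(p → ¬q) there: w1:T. ✓
w2: no successors, so ◇□(p → ¬q) fails. ✗
— 2 worlds.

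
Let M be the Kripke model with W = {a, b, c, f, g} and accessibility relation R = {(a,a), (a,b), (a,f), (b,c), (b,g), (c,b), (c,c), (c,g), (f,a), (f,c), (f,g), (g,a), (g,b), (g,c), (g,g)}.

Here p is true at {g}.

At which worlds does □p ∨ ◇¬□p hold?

a: □p is F, ◇¬□p is T. ✓
b: □p is F, ◇¬□p is T. ✓
c: □p is F, ◇¬□p is T. ✓
f: □p is F, ◇¬□p is T. ✓
g: □p is F, ◇¬□p is T. ✓

{a, b, c, f, g}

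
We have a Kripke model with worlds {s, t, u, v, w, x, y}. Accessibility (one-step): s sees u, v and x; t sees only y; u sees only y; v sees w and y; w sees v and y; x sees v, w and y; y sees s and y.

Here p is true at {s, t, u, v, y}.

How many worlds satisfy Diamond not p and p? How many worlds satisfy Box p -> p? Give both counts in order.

2 and 6

For Diamond not p and p:
s: Diamond not p is T, p is T. ✓
t: Diamond not p is F, p is T. ✗
u: Diamond not p is F, p is T. ✗
v: Diamond not p is T, p is T. ✓
w: Diamond not p is F, p is F. ✗
x: Diamond not p is T, p is F. ✗
y: Diamond not p is F, p is T. ✗
— 2 worlds.
For Box p -> p:
s: Box p is F, p is T. ✓
t: Box p is T, p is T. ✓
u: Box p is T, p is T. ✓
v: Box p is F, p is T. ✓
w: Box p is T, p is F. ✗
x: Box p is F, p is F. ✓
y: Box p is T, p is T. ✓
— 6 worlds.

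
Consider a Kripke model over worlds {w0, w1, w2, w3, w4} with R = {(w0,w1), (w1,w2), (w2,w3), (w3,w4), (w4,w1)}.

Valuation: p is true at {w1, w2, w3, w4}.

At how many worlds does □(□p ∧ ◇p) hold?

5

w0: successors {w1}; □p ∧ ◇p there: w1:T. ✓
w1: successors {w2}; □p ∧ ◇p there: w2:T. ✓
w2: successors {w3}; □p ∧ ◇p there: w3:T. ✓
w3: successors {w4}; □p ∧ ◇p there: w4:T. ✓
w4: successors {w1}; □p ∧ ◇p there: w1:T. ✓
Satisfying worlds: {w0, w1, w2, w3, w4}.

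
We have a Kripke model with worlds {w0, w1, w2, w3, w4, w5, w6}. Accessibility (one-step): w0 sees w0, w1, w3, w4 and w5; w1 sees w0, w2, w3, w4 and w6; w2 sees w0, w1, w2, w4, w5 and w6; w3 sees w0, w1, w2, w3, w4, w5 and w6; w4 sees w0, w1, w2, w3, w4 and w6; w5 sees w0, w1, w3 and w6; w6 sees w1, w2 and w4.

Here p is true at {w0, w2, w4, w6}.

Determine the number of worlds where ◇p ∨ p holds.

w0: ◇p is T, p is T. ✓
w1: ◇p is T, p is F. ✓
w2: ◇p is T, p is T. ✓
w3: ◇p is T, p is F. ✓
w4: ◇p is T, p is T. ✓
w5: ◇p is T, p is F. ✓
w6: ◇p is T, p is T. ✓
Satisfying worlds: {w0, w1, w2, w3, w4, w5, w6}.

7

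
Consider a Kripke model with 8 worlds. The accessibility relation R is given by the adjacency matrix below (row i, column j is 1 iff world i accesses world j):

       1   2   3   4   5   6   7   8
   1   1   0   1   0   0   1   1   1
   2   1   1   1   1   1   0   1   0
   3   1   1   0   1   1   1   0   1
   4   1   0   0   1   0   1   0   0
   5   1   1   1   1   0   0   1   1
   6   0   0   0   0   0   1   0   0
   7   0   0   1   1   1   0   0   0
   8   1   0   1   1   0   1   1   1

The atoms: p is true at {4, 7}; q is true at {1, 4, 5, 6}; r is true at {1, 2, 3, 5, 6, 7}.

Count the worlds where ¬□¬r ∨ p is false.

1: ¬□¬r is T, p is F. ✓
2: ¬□¬r is T, p is F. ✓
3: ¬□¬r is T, p is F. ✓
4: ¬□¬r is T, p is T. ✓
5: ¬□¬r is T, p is F. ✓
6: ¬□¬r is T, p is F. ✓
7: ¬□¬r is T, p is T. ✓
8: ¬□¬r is T, p is F. ✓
Satisfying worlds: {1, 2, 3, 4, 5, 6, 7, 8}.
So ¬□¬r ∨ p fails at the other 0 worlds.

0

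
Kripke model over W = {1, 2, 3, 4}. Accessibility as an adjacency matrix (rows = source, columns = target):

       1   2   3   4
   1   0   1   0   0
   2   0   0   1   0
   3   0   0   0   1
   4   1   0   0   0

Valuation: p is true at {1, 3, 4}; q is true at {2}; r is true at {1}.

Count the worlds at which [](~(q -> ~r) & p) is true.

0

1: successors {2}; ~(q -> ~r) & p there: 2:F. ✗
2: successors {3}; ~(q -> ~r) & p there: 3:F. ✗
3: successors {4}; ~(q -> ~r) & p there: 4:F. ✗
4: successors {1}; ~(q -> ~r) & p there: 1:F. ✗
Satisfying worlds: ∅.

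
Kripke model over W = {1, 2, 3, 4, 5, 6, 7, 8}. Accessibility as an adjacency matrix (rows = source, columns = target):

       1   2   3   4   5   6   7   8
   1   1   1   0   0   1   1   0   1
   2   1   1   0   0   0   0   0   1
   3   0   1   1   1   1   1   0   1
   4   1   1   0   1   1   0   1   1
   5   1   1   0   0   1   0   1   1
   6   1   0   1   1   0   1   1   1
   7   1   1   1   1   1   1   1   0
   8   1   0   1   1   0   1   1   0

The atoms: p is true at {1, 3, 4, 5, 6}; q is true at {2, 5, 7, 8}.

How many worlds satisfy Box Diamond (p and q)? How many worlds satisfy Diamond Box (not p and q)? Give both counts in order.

For Box Diamond (p and q):
1: successors {1, 2, 5, 6, 8}; Diamond (p and q) there: 1:T, 2:F, 5:T, 6:F, 8:F. ✗
2: successors {1, 2, 8}; Diamond (p and q) there: 1:T, 2:F, 8:F. ✗
3: successors {2, 3, 4, 5, 6, 8}; Diamond (p and q) there: 2:F, 3:T, 4:T, 5:T, 6:F, 8:F. ✗
4: successors {1, 2, 4, 5, 7, 8}; Diamond (p and q) there: 1:T, 2:F, 4:T, 5:T, 7:T, 8:F. ✗
5: successors {1, 2, 5, 7, 8}; Diamond (p and q) there: 1:T, 2:F, 5:T, 7:T, 8:F. ✗
6: successors {1, 3, 4, 6, 7, 8}; Diamond (p and q) there: 1:T, 3:T, 4:T, 6:F, 7:T, 8:F. ✗
7: successors {1, 2, 3, 4, 5, 6, 7}; Diamond (p and q) there: 1:T, 2:F, 3:T, 4:T, 5:T, 6:F, 7:T. ✗
8: successors {1, 3, 4, 6, 7}; Diamond (p and q) there: 1:T, 3:T, 4:T, 6:F, 7:T. ✗
— 0 worlds.
For Diamond Box (not p and q):
1: successors {1, 2, 5, 6, 8}; Box (not p and q) there: 1:F, 2:F, 5:F, 6:F, 8:F. ✗
2: successors {1, 2, 8}; Box (not p and q) there: 1:F, 2:F, 8:F. ✗
3: successors {2, 3, 4, 5, 6, 8}; Box (not p and q) there: 2:F, 3:F, 4:F, 5:F, 6:F, 8:F. ✗
4: successors {1, 2, 4, 5, 7, 8}; Box (not p and q) there: 1:F, 2:F, 4:F, 5:F, 7:F, 8:F. ✗
5: successors {1, 2, 5, 7, 8}; Box (not p and q) there: 1:F, 2:F, 5:F, 7:F, 8:F. ✗
6: successors {1, 3, 4, 6, 7, 8}; Box (not p and q) there: 1:F, 3:F, 4:F, 6:F, 7:F, 8:F. ✗
7: successors {1, 2, 3, 4, 5, 6, 7}; Box (not p and q) there: 1:F, 2:F, 3:F, 4:F, 5:F, 6:F, 7:F. ✗
8: successors {1, 3, 4, 6, 7}; Box (not p and q) there: 1:F, 3:F, 4:F, 6:F, 7:F. ✗
— 0 worlds.

0 and 0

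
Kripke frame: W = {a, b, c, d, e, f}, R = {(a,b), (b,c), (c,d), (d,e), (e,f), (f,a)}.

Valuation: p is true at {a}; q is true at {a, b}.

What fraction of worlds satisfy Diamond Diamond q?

a: successors {b}; Diamond q there: b:F. ✗
b: successors {c}; Diamond q there: c:F. ✗
c: successors {d}; Diamond q there: d:F. ✗
d: successors {e}; Diamond q there: e:F. ✗
e: successors {f}; Diamond q there: f:T. ✓
f: successors {a}; Diamond q there: a:T. ✓
That's 2 of 6 worlds, so 2/6 = 1/3.

1/3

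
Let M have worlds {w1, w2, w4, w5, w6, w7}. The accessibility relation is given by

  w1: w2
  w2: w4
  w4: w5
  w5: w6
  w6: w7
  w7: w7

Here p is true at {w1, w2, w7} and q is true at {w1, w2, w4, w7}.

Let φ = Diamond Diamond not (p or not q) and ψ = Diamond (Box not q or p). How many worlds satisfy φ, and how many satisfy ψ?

1 and 5

For Diamond Diamond not (p or not q):
w1: successors {w2}; Diamond not (p or not q) there: w2:T. ✓
w2: successors {w4}; Diamond not (p or not q) there: w4:F. ✗
w4: successors {w5}; Diamond not (p or not q) there: w5:F. ✗
w5: successors {w6}; Diamond not (p or not q) there: w6:F. ✗
w6: successors {w7}; Diamond not (p or not q) there: w7:F. ✗
w7: successors {w7}; Diamond not (p or not q) there: w7:F. ✗
— 1 world.
For Diamond (Box not q or p):
w1: successors {w2}; Box not q or p there: w2:T. ✓
w2: successors {w4}; Box not q or p there: w4:T. ✓
w4: successors {w5}; Box not q or p there: w5:T. ✓
w5: successors {w6}; Box not q or p there: w6:F. ✗
w6: successors {w7}; Box not q or p there: w7:T. ✓
w7: successors {w7}; Box not q or p there: w7:T. ✓
— 5 worlds.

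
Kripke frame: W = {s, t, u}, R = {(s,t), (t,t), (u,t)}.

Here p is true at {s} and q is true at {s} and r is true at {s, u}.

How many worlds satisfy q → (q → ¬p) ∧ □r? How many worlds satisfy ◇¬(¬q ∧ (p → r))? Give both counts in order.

For q → (q → ¬p) ∧ □r:
s: q is T, (q → ¬p) ∧ □r is F. ✗
t: q is F, (q → ¬p) ∧ □r is F. ✓
u: q is F, (q → ¬p) ∧ □r is F. ✓
— 2 worlds.
For ◇¬(¬q ∧ (p → r)):
s: successors {t}; ¬(¬q ∧ (p → r)) there: t:F. ✗
t: successors {t}; ¬(¬q ∧ (p → r)) there: t:F. ✗
u: successors {t}; ¬(¬q ∧ (p → r)) there: t:F. ✗
— 0 worlds.

2 and 0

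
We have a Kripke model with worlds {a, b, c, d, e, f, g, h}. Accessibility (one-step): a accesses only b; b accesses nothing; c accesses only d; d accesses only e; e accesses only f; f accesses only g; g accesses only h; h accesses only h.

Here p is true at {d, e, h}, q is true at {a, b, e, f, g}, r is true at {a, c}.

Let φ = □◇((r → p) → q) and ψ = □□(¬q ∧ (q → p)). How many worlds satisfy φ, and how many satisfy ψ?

4 and 5

For □◇((r → p) → q):
a: successors {b}; ◇((r → p) → q) there: b:F. ✗
b: no successors, so □◇((r → p) → q) holds vacuously. ✓
c: successors {d}; ◇((r → p) → q) there: d:T. ✓
d: successors {e}; ◇((r → p) → q) there: e:T. ✓
e: successors {f}; ◇((r → p) → q) there: f:T. ✓
f: successors {g}; ◇((r → p) → q) there: g:F. ✗
g: successors {h}; ◇((r → p) → q) there: h:F. ✗
h: successors {h}; ◇((r → p) → q) there: h:F. ✗
— 4 worlds.
For □□(¬q ∧ (q → p)):
a: successors {b}; □(¬q ∧ (q → p)) there: b:T. ✓
b: no successors, so □□(¬q ∧ (q → p)) holds vacuously. ✓
c: successors {d}; □(¬q ∧ (q → p)) there: d:F. ✗
d: successors {e}; □(¬q ∧ (q → p)) there: e:F. ✗
e: successors {f}; □(¬q ∧ (q → p)) there: f:F. ✗
f: successors {g}; □(¬q ∧ (q → p)) there: g:T. ✓
g: successors {h}; □(¬q ∧ (q → p)) there: h:T. ✓
h: successors {h}; □(¬q ∧ (q → p)) there: h:T. ✓
— 5 worlds.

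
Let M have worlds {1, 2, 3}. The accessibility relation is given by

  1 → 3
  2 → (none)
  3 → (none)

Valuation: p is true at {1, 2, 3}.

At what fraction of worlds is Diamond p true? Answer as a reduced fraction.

1/3

1: successors {3}; p there: 3:T. ✓
2: no successors, so Diamond p fails. ✗
3: no successors, so Diamond p fails. ✗
That's 1 of 3 worlds, so 1/3.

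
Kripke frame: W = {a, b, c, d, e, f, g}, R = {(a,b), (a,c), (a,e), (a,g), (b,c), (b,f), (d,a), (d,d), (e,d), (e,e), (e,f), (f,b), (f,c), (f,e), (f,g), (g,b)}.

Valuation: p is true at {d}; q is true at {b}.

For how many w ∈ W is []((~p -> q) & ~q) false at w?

a: successors {b, c, e, g}; (~p -> q) & ~q there: b:F, c:F, e:F, g:F. ✗
b: successors {c, f}; (~p -> q) & ~q there: c:F, f:F. ✗
c: no successors, so []((~p -> q) & ~q) holds vacuously. ✓
d: successors {a, d}; (~p -> q) & ~q there: a:F, d:T. ✗
e: successors {d, e, f}; (~p -> q) & ~q there: d:T, e:F, f:F. ✗
f: successors {b, c, e, g}; (~p -> q) & ~q there: b:F, c:F, e:F, g:F. ✗
g: successors {b}; (~p -> q) & ~q there: b:F. ✗
Satisfying worlds: {c}.
So []((~p -> q) & ~q) fails at the other 6 worlds.

6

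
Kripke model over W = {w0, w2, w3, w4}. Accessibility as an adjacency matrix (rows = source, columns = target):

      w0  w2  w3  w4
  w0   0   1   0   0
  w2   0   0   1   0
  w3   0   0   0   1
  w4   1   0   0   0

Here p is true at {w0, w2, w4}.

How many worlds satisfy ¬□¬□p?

3

w0: □¬□p is T. ✗
w2: □¬□p is F. ✓
w3: □¬□p is F. ✓
w4: □¬□p is F. ✓
Satisfying worlds: {w2, w3, w4}.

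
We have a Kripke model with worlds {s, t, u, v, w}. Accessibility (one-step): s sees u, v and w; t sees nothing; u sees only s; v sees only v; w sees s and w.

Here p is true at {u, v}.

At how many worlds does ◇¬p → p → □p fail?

1

s: ◇¬p is T, p → □p is T. ✓
t: ◇¬p is F, p → □p is T. ✓
u: ◇¬p is T, p → □p is F. ✗
v: ◇¬p is F, p → □p is T. ✓
w: ◇¬p is T, p → □p is T. ✓
Satisfying worlds: {s, t, v, w}.
So ◇¬p → p → □p fails at the other 1 world.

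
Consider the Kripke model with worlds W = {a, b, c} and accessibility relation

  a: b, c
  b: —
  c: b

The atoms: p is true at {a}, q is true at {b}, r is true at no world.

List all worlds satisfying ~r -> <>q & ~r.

a: ~r is T, <>q & ~r is T. ✓
b: ~r is T, <>q & ~r is F. ✗
c: ~r is T, <>q & ~r is T. ✓

{a, c}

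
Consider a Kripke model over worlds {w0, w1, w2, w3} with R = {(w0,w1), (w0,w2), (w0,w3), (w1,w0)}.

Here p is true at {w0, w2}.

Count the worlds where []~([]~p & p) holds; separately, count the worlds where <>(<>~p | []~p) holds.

For []~([]~p & p):
w0: successors {w1, w2, w3}; ~([]~p & p) there: w1:T, w2:F, w3:T. ✗
w1: successors {w0}; ~([]~p & p) there: w0:T. ✓
w2: no successors, so []~([]~p & p) holds vacuously. ✓
w3: no successors, so []~([]~p & p) holds vacuously. ✓
— 3 worlds.
For <>(<>~p | []~p):
w0: successors {w1, w2, w3}; <>~p | []~p there: w1:F, w2:T, w3:T. ✓
w1: successors {w0}; <>~p | []~p there: w0:T. ✓
w2: no successors, so <>(<>~p | []~p) fails. ✗
w3: no successors, so <>(<>~p | []~p) fails. ✗
— 2 worlds.

3 and 2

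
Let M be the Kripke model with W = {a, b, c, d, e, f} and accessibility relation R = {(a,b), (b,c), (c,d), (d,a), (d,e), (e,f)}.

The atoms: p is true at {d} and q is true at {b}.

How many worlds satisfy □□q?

a: successors {b}; □q there: b:F. ✗
b: successors {c}; □q there: c:F. ✗
c: successors {d}; □q there: d:F. ✗
d: successors {a, e}; □q there: a:T, e:F. ✗
e: successors {f}; □q there: f:T. ✓
f: no successors, so □□q holds vacuously. ✓
Satisfying worlds: {e, f}.

2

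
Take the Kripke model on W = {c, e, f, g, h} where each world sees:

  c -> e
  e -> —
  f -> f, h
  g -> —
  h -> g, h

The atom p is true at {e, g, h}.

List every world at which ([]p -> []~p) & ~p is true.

{f}

c: []p -> []~p is F, ~p is T. ✗
e: []p -> []~p is T, ~p is F. ✗
f: []p -> []~p is T, ~p is T. ✓
g: []p -> []~p is T, ~p is F. ✗
h: []p -> []~p is F, ~p is F. ✗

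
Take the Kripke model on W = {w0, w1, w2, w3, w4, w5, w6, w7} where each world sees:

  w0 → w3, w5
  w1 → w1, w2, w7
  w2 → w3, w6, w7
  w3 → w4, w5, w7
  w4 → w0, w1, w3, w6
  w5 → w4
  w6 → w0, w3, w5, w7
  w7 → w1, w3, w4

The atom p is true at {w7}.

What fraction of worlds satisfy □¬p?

1/2

w0: successors {w3, w5}; ¬p there: w3:T, w5:T. ✓
w1: successors {w1, w2, w7}; ¬p there: w1:T, w2:T, w7:F. ✗
w2: successors {w3, w6, w7}; ¬p there: w3:T, w6:T, w7:F. ✗
w3: successors {w4, w5, w7}; ¬p there: w4:T, w5:T, w7:F. ✗
w4: successors {w0, w1, w3, w6}; ¬p there: w0:T, w1:T, w3:T, w6:T. ✓
w5: successors {w4}; ¬p there: w4:T. ✓
w6: successors {w0, w3, w5, w7}; ¬p there: w0:T, w3:T, w5:T, w7:F. ✗
w7: successors {w1, w3, w4}; ¬p there: w1:T, w3:T, w4:T. ✓
That's 4 of 8 worlds, so 4/8 = 1/2.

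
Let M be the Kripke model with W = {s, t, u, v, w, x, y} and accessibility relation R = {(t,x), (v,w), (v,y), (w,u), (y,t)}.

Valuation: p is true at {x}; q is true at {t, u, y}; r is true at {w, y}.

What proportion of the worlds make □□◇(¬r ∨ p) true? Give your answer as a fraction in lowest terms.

5/7

s: no successors, so □□◇(¬r ∨ p) holds vacuously. ✓
t: successors {x}; □◇(¬r ∨ p) there: x:T. ✓
u: no successors, so □□◇(¬r ∨ p) holds vacuously. ✓
v: successors {w, y}; □◇(¬r ∨ p) there: w:F, y:T. ✗
w: successors {u}; □◇(¬r ∨ p) there: u:T. ✓
x: no successors, so □□◇(¬r ∨ p) holds vacuously. ✓
y: successors {t}; □◇(¬r ∨ p) there: t:F. ✗
That's 5 of 7 worlds, so 5/7.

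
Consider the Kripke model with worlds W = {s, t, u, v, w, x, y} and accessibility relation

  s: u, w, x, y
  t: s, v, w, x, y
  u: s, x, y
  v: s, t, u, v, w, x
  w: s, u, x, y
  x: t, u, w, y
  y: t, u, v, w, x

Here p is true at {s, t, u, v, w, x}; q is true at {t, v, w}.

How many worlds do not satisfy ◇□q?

s: successors {u, w, x, y}; □q there: u:F, w:F, x:F, y:F. ✗
t: successors {s, v, w, x, y}; □q there: s:F, v:F, w:F, x:F, y:F. ✗
u: successors {s, x, y}; □q there: s:F, x:F, y:F. ✗
v: successors {s, t, u, v, w, x}; □q there: s:F, t:F, u:F, v:F, w:F, x:F. ✗
w: successors {s, u, x, y}; □q there: s:F, u:F, x:F, y:F. ✗
x: successors {t, u, w, y}; □q there: t:F, u:F, w:F, y:F. ✗
y: successors {t, u, v, w, x}; □q there: t:F, u:F, v:F, w:F, x:F. ✗
Satisfying worlds: ∅.
So ◇□q fails at the other 7 worlds.

7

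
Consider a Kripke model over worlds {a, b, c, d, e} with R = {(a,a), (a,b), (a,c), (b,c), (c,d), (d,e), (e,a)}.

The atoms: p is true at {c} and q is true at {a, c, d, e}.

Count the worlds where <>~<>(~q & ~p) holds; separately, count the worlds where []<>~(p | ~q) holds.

For <>~<>(~q & ~p):
a: successors {a, b, c}; ~<>(~q & ~p) there: a:F, b:T, c:T. ✓
b: successors {c}; ~<>(~q & ~p) there: c:T. ✓
c: successors {d}; ~<>(~q & ~p) there: d:T. ✓
d: successors {e}; ~<>(~q & ~p) there: e:T. ✓
e: successors {a}; ~<>(~q & ~p) there: a:F. ✗
— 4 worlds.
For []<>~(p | ~q):
a: successors {a, b, c}; <>~(p | ~q) there: a:T, b:F, c:T. ✗
b: successors {c}; <>~(p | ~q) there: c:T. ✓
c: successors {d}; <>~(p | ~q) there: d:T. ✓
d: successors {e}; <>~(p | ~q) there: e:T. ✓
e: successors {a}; <>~(p | ~q) there: a:T. ✓
— 4 worlds.

4 and 4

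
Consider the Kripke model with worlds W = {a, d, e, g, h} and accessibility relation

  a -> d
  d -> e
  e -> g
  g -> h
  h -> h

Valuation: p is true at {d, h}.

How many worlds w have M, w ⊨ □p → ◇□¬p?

3

a: □p is T, ◇□¬p is T. ✓
d: □p is F, ◇□¬p is T. ✓
e: □p is F, ◇□¬p is F. ✓
g: □p is T, ◇□¬p is F. ✗
h: □p is T, ◇□¬p is F. ✗
Satisfying worlds: {a, d, e}.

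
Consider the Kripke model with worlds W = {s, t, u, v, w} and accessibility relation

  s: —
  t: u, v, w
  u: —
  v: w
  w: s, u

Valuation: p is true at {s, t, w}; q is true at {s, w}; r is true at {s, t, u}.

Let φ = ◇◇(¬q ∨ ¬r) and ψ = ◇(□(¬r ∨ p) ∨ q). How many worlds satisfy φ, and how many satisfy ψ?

2 and 3

For ◇◇(¬q ∨ ¬r):
s: no successors, so ◇◇(¬q ∨ ¬r) fails. ✗
t: successors {u, v, w}; ◇(¬q ∨ ¬r) there: u:F, v:T, w:T. ✓
u: no successors, so ◇◇(¬q ∨ ¬r) fails. ✗
v: successors {w}; ◇(¬q ∨ ¬r) there: w:T. ✓
w: successors {s, u}; ◇(¬q ∨ ¬r) there: s:F, u:F. ✗
— 2 worlds.
For ◇(□(¬r ∨ p) ∨ q):
s: no successors, so ◇(□(¬r ∨ p) ∨ q) fails. ✗
t: successors {u, v, w}; □(¬r ∨ p) ∨ q there: u:T, v:T, w:T. ✓
u: no successors, so ◇(□(¬r ∨ p) ∨ q) fails. ✗
v: successors {w}; □(¬r ∨ p) ∨ q there: w:T. ✓
w: successors {s, u}; □(¬r ∨ p) ∨ q there: s:T, u:T. ✓
— 3 worlds.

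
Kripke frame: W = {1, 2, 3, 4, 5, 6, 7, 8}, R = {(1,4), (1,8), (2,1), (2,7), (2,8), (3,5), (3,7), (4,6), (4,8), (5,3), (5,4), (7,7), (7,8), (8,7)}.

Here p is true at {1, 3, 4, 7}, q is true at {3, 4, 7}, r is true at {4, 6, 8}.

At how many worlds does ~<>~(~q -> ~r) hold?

1: <>~(~q -> ~r) is T. ✗
2: <>~(~q -> ~r) is T. ✗
3: <>~(~q -> ~r) is F. ✓
4: <>~(~q -> ~r) is T. ✗
5: <>~(~q -> ~r) is F. ✓
6: <>~(~q -> ~r) is F. ✓
7: <>~(~q -> ~r) is T. ✗
8: <>~(~q -> ~r) is F. ✓
Satisfying worlds: {3, 5, 6, 8}.

4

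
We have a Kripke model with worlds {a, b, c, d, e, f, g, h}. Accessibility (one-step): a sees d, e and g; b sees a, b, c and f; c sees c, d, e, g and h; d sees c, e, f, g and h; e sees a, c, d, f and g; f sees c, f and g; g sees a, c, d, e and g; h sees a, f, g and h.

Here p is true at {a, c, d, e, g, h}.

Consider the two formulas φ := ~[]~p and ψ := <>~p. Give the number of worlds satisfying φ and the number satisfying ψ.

For ~[]~p:
a: []~p is F. ✓
b: []~p is F. ✓
c: []~p is F. ✓
d: []~p is F. ✓
e: []~p is F. ✓
f: []~p is F. ✓
g: []~p is F. ✓
h: []~p is F. ✓
— 8 worlds.
For <>~p:
a: successors {d, e, g}; ~p there: d:F, e:F, g:F. ✗
b: successors {a, b, c, f}; ~p there: a:F, b:T, c:F, f:T. ✓
c: successors {c, d, e, g, h}; ~p there: c:F, d:F, e:F, g:F, h:F. ✗
d: successors {c, e, f, g, h}; ~p there: c:F, e:F, f:T, g:F, h:F. ✓
e: successors {a, c, d, f, g}; ~p there: a:F, c:F, d:F, f:T, g:F. ✓
f: successors {c, f, g}; ~p there: c:F, f:T, g:F. ✓
g: successors {a, c, d, e, g}; ~p there: a:F, c:F, d:F, e:F, g:F. ✗
h: successors {a, f, g, h}; ~p there: a:F, f:T, g:F, h:F. ✓
— 5 worlds.

8 and 5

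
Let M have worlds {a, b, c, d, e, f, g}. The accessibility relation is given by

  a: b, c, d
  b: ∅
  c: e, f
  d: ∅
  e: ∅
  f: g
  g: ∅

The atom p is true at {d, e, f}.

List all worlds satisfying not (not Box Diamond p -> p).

a: not Box Diamond p -> p is F. ✓
b: not Box Diamond p -> p is T. ✗
c: not Box Diamond p -> p is F. ✓
d: not Box Diamond p -> p is T. ✗
e: not Box Diamond p -> p is T. ✗
f: not Box Diamond p -> p is T. ✗
g: not Box Diamond p -> p is T. ✗

{a, c}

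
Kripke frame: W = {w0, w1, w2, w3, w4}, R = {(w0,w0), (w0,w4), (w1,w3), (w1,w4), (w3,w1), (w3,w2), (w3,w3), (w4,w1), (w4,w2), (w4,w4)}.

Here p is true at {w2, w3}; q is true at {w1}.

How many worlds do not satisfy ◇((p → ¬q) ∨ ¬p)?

w0: successors {w0, w4}; (p → ¬q) ∨ ¬p there: w0:T, w4:T. ✓
w1: successors {w3, w4}; (p → ¬q) ∨ ¬p there: w3:T, w4:T. ✓
w2: no successors, so ◇((p → ¬q) ∨ ¬p) fails. ✗
w3: successors {w1, w2, w3}; (p → ¬q) ∨ ¬p there: w1:T, w2:T, w3:T. ✓
w4: successors {w1, w2, w4}; (p → ¬q) ∨ ¬p there: w1:T, w2:T, w4:T. ✓
Satisfying worlds: {w0, w1, w3, w4}.
So ◇((p → ¬q) ∨ ¬p) fails at the other 1 world.

1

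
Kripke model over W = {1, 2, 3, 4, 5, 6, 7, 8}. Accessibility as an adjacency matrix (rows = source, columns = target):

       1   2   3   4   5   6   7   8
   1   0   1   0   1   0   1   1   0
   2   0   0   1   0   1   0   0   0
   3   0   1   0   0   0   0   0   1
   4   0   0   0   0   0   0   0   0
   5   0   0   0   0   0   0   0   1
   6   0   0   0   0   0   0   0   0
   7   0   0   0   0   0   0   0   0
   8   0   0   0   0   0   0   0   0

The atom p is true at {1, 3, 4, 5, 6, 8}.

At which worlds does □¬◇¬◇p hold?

1: successors {2, 4, 6, 7}; ¬◇¬◇p there: 2:T, 4:T, 6:T, 7:T. ✓
2: successors {3, 5}; ¬◇¬◇p there: 3:F, 5:F. ✗
3: successors {2, 8}; ¬◇¬◇p there: 2:T, 8:T. ✓
4: no successors, so □¬◇¬◇p holds vacuously. ✓
5: successors {8}; ¬◇¬◇p there: 8:T. ✓
6: no successors, so □¬◇¬◇p holds vacuously. ✓
7: no successors, so □¬◇¬◇p holds vacuously. ✓
8: no successors, so □¬◇¬◇p holds vacuously. ✓

{1, 3, 4, 5, 6, 7, 8}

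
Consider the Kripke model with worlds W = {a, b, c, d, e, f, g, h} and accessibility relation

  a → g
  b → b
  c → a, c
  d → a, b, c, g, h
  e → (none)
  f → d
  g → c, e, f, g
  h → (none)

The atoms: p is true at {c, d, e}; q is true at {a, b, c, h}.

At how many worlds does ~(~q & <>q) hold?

6

a: ~q & <>q is F. ✓
b: ~q & <>q is F. ✓
c: ~q & <>q is F. ✓
d: ~q & <>q is T. ✗
e: ~q & <>q is F. ✓
f: ~q & <>q is F. ✓
g: ~q & <>q is T. ✗
h: ~q & <>q is F. ✓
Satisfying worlds: {a, b, c, e, f, h}.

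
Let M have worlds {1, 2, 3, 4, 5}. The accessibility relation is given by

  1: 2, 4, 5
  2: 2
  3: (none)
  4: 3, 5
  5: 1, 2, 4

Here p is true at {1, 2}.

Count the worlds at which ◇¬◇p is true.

1: successors {2, 4, 5}; ¬◇p there: 2:F, 4:T, 5:F. ✓
2: successors {2}; ¬◇p there: 2:F. ✗
3: no successors, so ◇¬◇p fails. ✗
4: successors {3, 5}; ¬◇p there: 3:T, 5:F. ✓
5: successors {1, 2, 4}; ¬◇p there: 1:F, 2:F, 4:T. ✓
Satisfying worlds: {1, 4, 5}.

3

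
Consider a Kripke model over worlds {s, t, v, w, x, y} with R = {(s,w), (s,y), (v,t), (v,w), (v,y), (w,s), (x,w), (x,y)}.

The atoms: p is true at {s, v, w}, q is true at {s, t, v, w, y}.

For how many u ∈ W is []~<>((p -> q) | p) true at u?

2

s: successors {w, y}; ~<>((p -> q) | p) there: w:F, y:T. ✗
t: no successors, so []~<>((p -> q) | p) holds vacuously. ✓
v: successors {t, w, y}; ~<>((p -> q) | p) there: t:T, w:F, y:T. ✗
w: successors {s}; ~<>((p -> q) | p) there: s:F. ✗
x: successors {w, y}; ~<>((p -> q) | p) there: w:F, y:T. ✗
y: no successors, so []~<>((p -> q) | p) holds vacuously. ✓
Satisfying worlds: {t, y}.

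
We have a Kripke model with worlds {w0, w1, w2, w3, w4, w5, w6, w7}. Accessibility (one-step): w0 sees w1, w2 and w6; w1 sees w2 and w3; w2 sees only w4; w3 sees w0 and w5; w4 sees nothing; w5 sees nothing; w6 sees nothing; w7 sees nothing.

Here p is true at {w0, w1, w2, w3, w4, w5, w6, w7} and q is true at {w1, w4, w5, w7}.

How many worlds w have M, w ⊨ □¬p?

4

w0: successors {w1, w2, w6}; ¬p there: w1:F, w2:F, w6:F. ✗
w1: successors {w2, w3}; ¬p there: w2:F, w3:F. ✗
w2: successors {w4}; ¬p there: w4:F. ✗
w3: successors {w0, w5}; ¬p there: w0:F, w5:F. ✗
w4: no successors, so □¬p holds vacuously. ✓
w5: no successors, so □¬p holds vacuously. ✓
w6: no successors, so □¬p holds vacuously. ✓
w7: no successors, so □¬p holds vacuously. ✓
Satisfying worlds: {w4, w5, w6, w7}.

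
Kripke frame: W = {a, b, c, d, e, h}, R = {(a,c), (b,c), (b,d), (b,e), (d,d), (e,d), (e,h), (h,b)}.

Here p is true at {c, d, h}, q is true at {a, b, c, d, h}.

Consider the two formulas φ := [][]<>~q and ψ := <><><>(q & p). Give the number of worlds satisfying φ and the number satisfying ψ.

For [][]<>~q:
a: successors {c}; []<>~q there: c:T. ✓
b: successors {c, d, e}; []<>~q there: c:T, d:F, e:F. ✗
c: no successors, so [][]<>~q holds vacuously. ✓
d: successors {d}; []<>~q there: d:F. ✗
e: successors {d, h}; []<>~q there: d:F, h:T. ✗
h: successors {b}; []<>~q there: b:F. ✗
— 2 worlds.
For <><><>(q & p):
a: successors {c}; <><>(q & p) there: c:F. ✗
b: successors {c, d, e}; <><>(q & p) there: c:F, d:T, e:T. ✓
c: no successors, so <><><>(q & p) fails. ✗
d: successors {d}; <><>(q & p) there: d:T. ✓
e: successors {d, h}; <><>(q & p) there: d:T, h:T. ✓
h: successors {b}; <><>(q & p) there: b:T. ✓
— 4 worlds.

2 and 4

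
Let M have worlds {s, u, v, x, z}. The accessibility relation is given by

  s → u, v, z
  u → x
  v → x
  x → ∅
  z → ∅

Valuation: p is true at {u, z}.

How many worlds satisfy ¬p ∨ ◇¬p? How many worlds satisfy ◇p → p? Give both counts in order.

4 and 4

For ¬p ∨ ◇¬p:
s: ¬p is T, ◇¬p is T. ✓
u: ¬p is F, ◇¬p is T. ✓
v: ¬p is T, ◇¬p is T. ✓
x: ¬p is T, ◇¬p is F. ✓
z: ¬p is F, ◇¬p is F. ✗
— 4 worlds.
For ◇p → p:
s: ◇p is T, p is F. ✗
u: ◇p is F, p is T. ✓
v: ◇p is F, p is F. ✓
x: ◇p is F, p is F. ✓
z: ◇p is F, p is T. ✓
— 4 worlds.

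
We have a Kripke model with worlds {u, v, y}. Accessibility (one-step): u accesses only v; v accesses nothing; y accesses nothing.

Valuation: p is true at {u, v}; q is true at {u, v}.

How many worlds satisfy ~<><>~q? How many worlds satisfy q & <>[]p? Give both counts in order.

3 and 1

For ~<><>~q:
u: <><>~q is F. ✓
v: <><>~q is F. ✓
y: <><>~q is F. ✓
— 3 worlds.
For q & <>[]p:
u: q is T, <>[]p is T. ✓
v: q is T, <>[]p is F. ✗
y: q is F, <>[]p is F. ✗
— 1 world.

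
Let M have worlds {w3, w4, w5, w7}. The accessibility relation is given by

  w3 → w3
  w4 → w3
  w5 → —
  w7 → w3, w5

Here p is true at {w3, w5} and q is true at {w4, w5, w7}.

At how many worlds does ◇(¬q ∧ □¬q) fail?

w3: successors {w3}; ¬q ∧ □¬q there: w3:T. ✓
w4: successors {w3}; ¬q ∧ □¬q there: w3:T. ✓
w5: no successors, so ◇(¬q ∧ □¬q) fails. ✗
w7: successors {w3, w5}; ¬q ∧ □¬q there: w3:T, w5:F. ✓
Satisfying worlds: {w3, w4, w7}.
So ◇(¬q ∧ □¬q) fails at the other 1 world.

1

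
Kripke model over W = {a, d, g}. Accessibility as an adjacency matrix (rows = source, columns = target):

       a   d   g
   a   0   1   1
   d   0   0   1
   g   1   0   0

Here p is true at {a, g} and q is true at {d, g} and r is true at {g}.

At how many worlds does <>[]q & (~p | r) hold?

1

a: <>[]q is T, ~p | r is F. ✗
d: <>[]q is F, ~p | r is T. ✗
g: <>[]q is T, ~p | r is T. ✓
Satisfying worlds: {g}.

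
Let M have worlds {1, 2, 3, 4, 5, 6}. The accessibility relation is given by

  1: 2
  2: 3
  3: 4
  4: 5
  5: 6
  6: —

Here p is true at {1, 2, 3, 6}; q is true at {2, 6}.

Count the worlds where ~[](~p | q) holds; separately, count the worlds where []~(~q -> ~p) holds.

1 and 2

For ~[](~p | q):
1: [](~p | q) is T. ✗
2: [](~p | q) is F. ✓
3: [](~p | q) is T. ✗
4: [](~p | q) is T. ✗
5: [](~p | q) is T. ✗
6: [](~p | q) is T. ✗
— 1 world.
For []~(~q -> ~p):
1: successors {2}; ~(~q -> ~p) there: 2:F. ✗
2: successors {3}; ~(~q -> ~p) there: 3:T. ✓
3: successors {4}; ~(~q -> ~p) there: 4:F. ✗
4: successors {5}; ~(~q -> ~p) there: 5:F. ✗
5: successors {6}; ~(~q -> ~p) there: 6:F. ✗
6: no successors, so []~(~q -> ~p) holds vacuously. ✓
— 2 worlds.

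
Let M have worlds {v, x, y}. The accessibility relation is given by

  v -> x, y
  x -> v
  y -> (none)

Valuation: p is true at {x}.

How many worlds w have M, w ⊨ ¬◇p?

v: ◇p is T. ✗
x: ◇p is F. ✓
y: ◇p is F. ✓
Satisfying worlds: {x, y}.

2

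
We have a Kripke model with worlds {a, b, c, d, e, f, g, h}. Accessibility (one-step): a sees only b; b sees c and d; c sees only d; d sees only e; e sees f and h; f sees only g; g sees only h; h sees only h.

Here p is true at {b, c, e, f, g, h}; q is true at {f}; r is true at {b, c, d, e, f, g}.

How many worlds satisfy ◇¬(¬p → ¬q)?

a: successors {b}; ¬(¬p → ¬q) there: b:F. ✗
b: successors {c, d}; ¬(¬p → ¬q) there: c:F, d:F. ✗
c: successors {d}; ¬(¬p → ¬q) there: d:F. ✗
d: successors {e}; ¬(¬p → ¬q) there: e:F. ✗
e: successors {f, h}; ¬(¬p → ¬q) there: f:F, h:F. ✗
f: successors {g}; ¬(¬p → ¬q) there: g:F. ✗
g: successors {h}; ¬(¬p → ¬q) there: h:F. ✗
h: successors {h}; ¬(¬p → ¬q) there: h:F. ✗
Satisfying worlds: ∅.

0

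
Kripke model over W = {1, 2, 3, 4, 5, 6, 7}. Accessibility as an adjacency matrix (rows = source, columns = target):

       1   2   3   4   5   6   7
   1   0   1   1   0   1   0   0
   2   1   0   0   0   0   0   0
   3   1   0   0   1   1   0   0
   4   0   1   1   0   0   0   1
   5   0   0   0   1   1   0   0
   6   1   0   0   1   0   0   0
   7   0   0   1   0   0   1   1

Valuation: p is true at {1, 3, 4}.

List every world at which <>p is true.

1: successors {2, 3, 5}; p there: 2:F, 3:T, 5:F. ✓
2: successors {1}; p there: 1:T. ✓
3: successors {1, 4, 5}; p there: 1:T, 4:T, 5:F. ✓
4: successors {2, 3, 7}; p there: 2:F, 3:T, 7:F. ✓
5: successors {4, 5}; p there: 4:T, 5:F. ✓
6: successors {1, 4}; p there: 1:T, 4:T. ✓
7: successors {3, 6, 7}; p there: 3:T, 6:F, 7:F. ✓

{1, 2, 3, 4, 5, 6, 7}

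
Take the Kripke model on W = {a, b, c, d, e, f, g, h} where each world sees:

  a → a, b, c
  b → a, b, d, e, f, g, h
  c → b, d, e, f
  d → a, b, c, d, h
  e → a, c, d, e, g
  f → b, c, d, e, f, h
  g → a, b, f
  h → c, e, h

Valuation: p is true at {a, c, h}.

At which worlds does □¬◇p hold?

a: successors {a, b, c}; ¬◇p there: a:F, b:F, c:T. ✗
b: successors {a, b, d, e, f, g, h}; ¬◇p there: a:F, b:F, d:F, e:F, f:F, g:F, h:F. ✗
c: successors {b, d, e, f}; ¬◇p there: b:F, d:F, e:F, f:F. ✗
d: successors {a, b, c, d, h}; ¬◇p there: a:F, b:F, c:T, d:F, h:F. ✗
e: successors {a, c, d, e, g}; ¬◇p there: a:F, c:T, d:F, e:F, g:F. ✗
f: successors {b, c, d, e, f, h}; ¬◇p there: b:F, c:T, d:F, e:F, f:F, h:F. ✗
g: successors {a, b, f}; ¬◇p there: a:F, b:F, f:F. ✗
h: successors {c, e, h}; ¬◇p there: c:T, e:F, h:F. ✗

∅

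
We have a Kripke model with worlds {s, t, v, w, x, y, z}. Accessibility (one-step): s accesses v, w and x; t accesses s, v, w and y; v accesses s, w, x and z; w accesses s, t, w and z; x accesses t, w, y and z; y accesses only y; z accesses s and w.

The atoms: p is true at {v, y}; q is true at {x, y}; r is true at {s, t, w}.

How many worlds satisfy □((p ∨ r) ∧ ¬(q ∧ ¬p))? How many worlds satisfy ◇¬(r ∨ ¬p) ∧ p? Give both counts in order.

For □((p ∨ r) ∧ ¬(q ∧ ¬p)):
s: successors {v, w, x}; (p ∨ r) ∧ ¬(q ∧ ¬p) there: v:T, w:T, x:F. ✗
t: successors {s, v, w, y}; (p ∨ r) ∧ ¬(q ∧ ¬p) there: s:T, v:T, w:T, y:T. ✓
v: successors {s, w, x, z}; (p ∨ r) ∧ ¬(q ∧ ¬p) there: s:T, w:T, x:F, z:F. ✗
w: successors {s, t, w, z}; (p ∨ r) ∧ ¬(q ∧ ¬p) there: s:T, t:T, w:T, z:F. ✗
x: successors {t, w, y, z}; (p ∨ r) ∧ ¬(q ∧ ¬p) there: t:T, w:T, y:T, z:F. ✗
y: successors {y}; (p ∨ r) ∧ ¬(q ∧ ¬p) there: y:T. ✓
z: successors {s, w}; (p ∨ r) ∧ ¬(q ∧ ¬p) there: s:T, w:T. ✓
— 3 worlds.
For ◇¬(r ∨ ¬p) ∧ p:
s: ◇¬(r ∨ ¬p) is T, p is F. ✗
t: ◇¬(r ∨ ¬p) is T, p is F. ✗
v: ◇¬(r ∨ ¬p) is F, p is T. ✗
w: ◇¬(r ∨ ¬p) is F, p is F. ✗
x: ◇¬(r ∨ ¬p) is T, p is F. ✗
y: ◇¬(r ∨ ¬p) is T, p is T. ✓
z: ◇¬(r ∨ ¬p) is F, p is F. ✗
— 1 world.

3 and 1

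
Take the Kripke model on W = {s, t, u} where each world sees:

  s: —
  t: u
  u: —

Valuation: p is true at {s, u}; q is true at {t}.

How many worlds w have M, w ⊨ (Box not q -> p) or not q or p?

2

s: Box not q -> p is T, not q or p is T. ✓
t: Box not q -> p is F, not q or p is F. ✗
u: Box not q -> p is T, not q or p is T. ✓
Satisfying worlds: {s, u}.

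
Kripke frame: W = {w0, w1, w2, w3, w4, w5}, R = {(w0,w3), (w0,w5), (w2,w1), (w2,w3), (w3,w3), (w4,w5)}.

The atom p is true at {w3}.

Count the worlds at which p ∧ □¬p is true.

0

w0: p is F, □¬p is F. ✗
w1: p is F, □¬p is T. ✗
w2: p is F, □¬p is F. ✗
w3: p is T, □¬p is F. ✗
w4: p is F, □¬p is T. ✗
w5: p is F, □¬p is T. ✗
Satisfying worlds: ∅.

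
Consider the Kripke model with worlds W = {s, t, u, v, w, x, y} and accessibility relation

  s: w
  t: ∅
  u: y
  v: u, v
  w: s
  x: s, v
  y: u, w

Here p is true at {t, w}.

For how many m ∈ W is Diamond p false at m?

5

s: successors {w}; p there: w:T. ✓
t: no successors, so Diamond p fails. ✗
u: successors {y}; p there: y:F. ✗
v: successors {u, v}; p there: u:F, v:F. ✗
w: successors {s}; p there: s:F. ✗
x: successors {s, v}; p there: s:F, v:F. ✗
y: successors {u, w}; p there: u:F, w:T. ✓
Satisfying worlds: {s, y}.
So Diamond p fails at the other 5 worlds.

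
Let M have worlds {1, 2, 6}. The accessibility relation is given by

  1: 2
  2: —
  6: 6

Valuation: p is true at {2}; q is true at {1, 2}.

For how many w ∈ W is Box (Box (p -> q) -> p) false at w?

1

1: successors {2}; Box (p -> q) -> p there: 2:T. ✓
2: no successors, so Box (Box (p -> q) -> p) holds vacuously. ✓
6: successors {6}; Box (p -> q) -> p there: 6:F. ✗
Satisfying worlds: {1, 2}.
So Box (Box (p -> q) -> p) fails at the other 1 world.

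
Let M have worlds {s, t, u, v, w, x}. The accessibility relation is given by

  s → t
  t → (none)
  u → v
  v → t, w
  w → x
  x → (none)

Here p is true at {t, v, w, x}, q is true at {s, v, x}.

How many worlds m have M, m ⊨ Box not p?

s: successors {t}; not p there: t:F. ✗
t: no successors, so Box not p holds vacuously. ✓
u: successors {v}; not p there: v:F. ✗
v: successors {t, w}; not p there: t:F, w:F. ✗
w: successors {x}; not p there: x:F. ✗
x: no successors, so Box not p holds vacuously. ✓
Satisfying worlds: {t, x}.

2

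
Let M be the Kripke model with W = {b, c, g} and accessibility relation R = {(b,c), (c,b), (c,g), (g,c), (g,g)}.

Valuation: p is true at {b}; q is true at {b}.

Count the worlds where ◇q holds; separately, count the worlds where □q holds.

1 and 0

For ◇q:
b: successors {c}; q there: c:F. ✗
c: successors {b, g}; q there: b:T, g:F. ✓
g: successors {c, g}; q there: c:F, g:F. ✗
— 1 world.
For □q:
b: successors {c}; q there: c:F. ✗
c: successors {b, g}; q there: b:T, g:F. ✗
g: successors {c, g}; q there: c:F, g:F. ✗
— 0 worlds.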